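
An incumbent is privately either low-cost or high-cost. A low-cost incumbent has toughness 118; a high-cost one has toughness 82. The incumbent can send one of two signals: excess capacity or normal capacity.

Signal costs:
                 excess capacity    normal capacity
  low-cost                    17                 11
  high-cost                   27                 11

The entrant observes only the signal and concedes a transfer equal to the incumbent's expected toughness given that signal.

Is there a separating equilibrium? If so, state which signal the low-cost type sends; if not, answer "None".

Try low-cost → excess capacity, high-cost → normal capacity:
  If types separate, excess capacity earns payment 118 and normal capacity earns 82.
  Low-cost: excess capacity gives 118 − 17 = 101; normal capacity gives 82 − 11 = 71. No deviation. ✓
  High-cost: normal capacity gives 82 − 11 = 71; excess capacity gives 118 − 27 = 91. Would deviate. ✗
Try low-cost → normal capacity, high-cost → excess capacity:
  If types separate, normal capacity earns payment 118 and excess capacity earns 82.
  Low-cost: normal capacity gives 118 − 11 = 107; excess capacity gives 82 − 17 = 65. No deviation. ✓
  High-cost: excess capacity gives 82 − 27 = 55; normal capacity gives 118 − 11 = 107. Would deviate. ✗
Neither assignment is incentive-compatible.

None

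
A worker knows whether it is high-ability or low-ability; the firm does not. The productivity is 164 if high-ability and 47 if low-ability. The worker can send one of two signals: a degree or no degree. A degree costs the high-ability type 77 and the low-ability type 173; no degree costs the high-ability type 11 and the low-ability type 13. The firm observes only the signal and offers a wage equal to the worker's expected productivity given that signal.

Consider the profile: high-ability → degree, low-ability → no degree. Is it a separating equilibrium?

Yes

If types separate, degree earns payment 164 and no degree earns 47.
High-ability: degree gives 164 − 77 = 87; no degree gives 47 − 11 = 36. No deviation. ✓
Low-ability: no degree gives 47 − 13 = 34; degree gives 164 − 173 = -9. No deviation. ✓
Both incentive constraints hold.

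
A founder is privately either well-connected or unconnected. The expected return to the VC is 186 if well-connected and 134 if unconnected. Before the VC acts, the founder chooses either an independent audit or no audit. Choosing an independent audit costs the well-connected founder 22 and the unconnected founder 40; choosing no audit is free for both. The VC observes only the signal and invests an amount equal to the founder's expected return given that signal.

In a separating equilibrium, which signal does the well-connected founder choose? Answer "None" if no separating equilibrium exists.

Try well-connected → audit, unconnected → no audit:
  Under separation the VC infers type exactly: audit → well-connected (pays 186), no audit → unconnected (pays 134).
  Well-connected: audit gives 186 − 22 = 164; no audit gives 134 − 0 = 134. No deviation. ✓
  Unconnected: no audit gives 134 − 0 = 134; audit gives 186 − 40 = 146. Would deviate. ✗
Try well-connected → no audit, unconnected → audit:
  Under separation the VC infers type exactly: no audit → well-connected (pays 186), audit → unconnected (pays 134).
  Well-connected: no audit gives 186 − 0 = 186; audit gives 134 − 22 = 112. No deviation. ✓
  Unconnected: audit gives 134 − 40 = 94; no audit gives 186 − 0 = 186. Would deviate. ✗
Neither assignment is incentive-compatible.

None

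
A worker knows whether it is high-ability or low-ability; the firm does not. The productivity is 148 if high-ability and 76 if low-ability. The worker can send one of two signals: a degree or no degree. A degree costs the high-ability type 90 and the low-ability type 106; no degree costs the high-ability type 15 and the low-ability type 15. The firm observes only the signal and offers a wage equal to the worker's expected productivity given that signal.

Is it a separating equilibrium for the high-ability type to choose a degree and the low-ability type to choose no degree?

No

Under separation the firm infers type exactly: degree → high-ability (pays 148), no degree → low-ability (pays 76).
High-ability: degree gives 148 − 90 = 58; no degree gives 76 − 15 = 61. Would deviate. ✗
Low-ability: no degree gives 76 − 15 = 61; degree gives 148 − 106 = 42. No deviation. ✓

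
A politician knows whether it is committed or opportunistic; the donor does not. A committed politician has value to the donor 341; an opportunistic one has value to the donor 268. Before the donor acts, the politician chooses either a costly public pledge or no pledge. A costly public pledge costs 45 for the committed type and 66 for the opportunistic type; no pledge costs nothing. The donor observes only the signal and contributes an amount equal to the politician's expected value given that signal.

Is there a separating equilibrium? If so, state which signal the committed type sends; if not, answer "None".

Try committed → pledge, opportunistic → no pledge:
  If types separate, pledge earns payment 341 and no pledge earns 268.
  Committed: pledge gives 341 − 45 = 296; no pledge gives 268 − 0 = 268. No deviation. ✓
  Opportunistic: no pledge gives 268 − 0 = 268; pledge gives 341 − 66 = 275. Would deviate. ✗
Try committed → no pledge, opportunistic → pledge:
  If types separate, no pledge earns payment 341 and pledge earns 268.
  Committed: no pledge gives 341 − 0 = 341; pledge gives 268 − 45 = 223. No deviation. ✓
  Opportunistic: pledge gives 268 − 66 = 202; no pledge gives 341 − 0 = 341. Would deviate. ✗
Neither assignment is incentive-compatible.

None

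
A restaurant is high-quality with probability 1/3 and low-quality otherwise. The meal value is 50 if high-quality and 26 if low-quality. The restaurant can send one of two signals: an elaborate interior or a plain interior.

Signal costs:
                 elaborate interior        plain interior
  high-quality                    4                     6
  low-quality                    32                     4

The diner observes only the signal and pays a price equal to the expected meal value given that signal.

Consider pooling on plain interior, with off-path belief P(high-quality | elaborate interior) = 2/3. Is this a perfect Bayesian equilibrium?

On the equilibrium path (plain interior) the diner holds the prior 1/3 and pays 1/3·50 + 2/3·26 = 34. Off-path (elaborate interior) belief 2/3 gives 2/3·50 + 1/3·26 = 42.
High-quality: plain interior gives 34 − 6 = 28; elaborate interior gives 42 − 4 = 38. Deviates. ✗
Low-quality: plain interior gives 34 − 4 = 30; elaborate interior gives 42 − 32 = 10. Stays. ✓

No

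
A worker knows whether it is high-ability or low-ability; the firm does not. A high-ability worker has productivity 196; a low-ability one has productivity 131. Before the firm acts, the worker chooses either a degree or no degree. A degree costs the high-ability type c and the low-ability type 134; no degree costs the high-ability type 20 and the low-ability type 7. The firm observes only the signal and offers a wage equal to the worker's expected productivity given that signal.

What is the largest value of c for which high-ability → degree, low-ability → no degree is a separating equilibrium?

85

Under separation: degree → high-ability (pays 196); no degree → low-ability (pays 131).
Low-ability: 131 − 7 = 124 ≥ 196 − 134 = 62. Holds regardless of c. ✓
High-ability: 196 − c ≥ 131 − 20, so c ≤ 196 − 111 = 85.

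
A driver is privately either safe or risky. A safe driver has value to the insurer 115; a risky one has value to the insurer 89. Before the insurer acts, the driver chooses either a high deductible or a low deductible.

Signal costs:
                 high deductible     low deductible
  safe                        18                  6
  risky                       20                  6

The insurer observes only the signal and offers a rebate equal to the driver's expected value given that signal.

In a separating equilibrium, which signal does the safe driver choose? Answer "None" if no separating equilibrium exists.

None

Try safe → high deductible, risky → low deductible:
  If types separate, high deductible earns payment 115 and low deductible earns 89.
  Safe: high deductible gives 115 − 18 = 97; low deductible gives 89 − 6 = 83. No deviation. ✓
  Risky: low deductible gives 89 − 6 = 83; high deductible gives 115 − 20 = 95. Would deviate. ✗
Try safe → low deductible, risky → high deductible:
  If types separate, low deductible earns payment 115 and high deductible earns 89.
  Safe: low deductible gives 115 − 6 = 109; high deductible gives 89 − 18 = 71. No deviation. ✓
  Risky: high deductible gives 89 − 20 = 69; low deductible gives 115 − 6 = 109. Would deviate. ✗
Neither assignment is incentive-compatible.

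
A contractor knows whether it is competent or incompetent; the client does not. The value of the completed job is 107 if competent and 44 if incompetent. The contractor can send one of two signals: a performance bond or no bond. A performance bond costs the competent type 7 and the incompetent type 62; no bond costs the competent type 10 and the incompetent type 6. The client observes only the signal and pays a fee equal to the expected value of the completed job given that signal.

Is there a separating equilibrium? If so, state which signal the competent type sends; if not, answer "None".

None

Try competent → bond, incompetent → no bond:
  If types separate, bond earns payment 107 and no bond earns 44.
  Competent: bond gives 107 − 7 = 100; no bond gives 44 − 10 = 34. No deviation. ✓
  Incompetent: no bond gives 44 − 6 = 38; bond gives 107 − 62 = 45. Would deviate. ✗
Try competent → no bond, incompetent → bond:
  If types separate, no bond earns payment 107 and bond earns 44.
  Competent: no bond gives 107 − 10 = 97; bond gives 44 − 7 = 37. No deviation. ✓
  Incompetent: bond gives 44 − 62 = -18; no bond gives 107 − 6 = 101. Would deviate. ✗
Neither assignment is incentive-compatible.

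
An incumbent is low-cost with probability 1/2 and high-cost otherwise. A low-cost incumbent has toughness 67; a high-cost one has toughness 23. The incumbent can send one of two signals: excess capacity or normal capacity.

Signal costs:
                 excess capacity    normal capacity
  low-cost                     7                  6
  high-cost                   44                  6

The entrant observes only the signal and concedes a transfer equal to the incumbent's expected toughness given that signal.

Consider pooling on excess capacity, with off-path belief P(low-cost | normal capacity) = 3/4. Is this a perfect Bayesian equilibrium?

No

At the pooled signal (excess capacity) the entrant holds the prior 1/2 and pays 1/2·67 + 1/2·23 = 45. Off-path (normal capacity) belief 3/4 gives 3/4·67 + 1/4·23 = 56.
Low-cost: excess capacity gives 45 − 7 = 38; normal capacity gives 56 − 6 = 50. Deviates. ✗
High-cost: excess capacity gives 45 − 44 = 1; normal capacity gives 56 − 6 = 50. Deviates. ✗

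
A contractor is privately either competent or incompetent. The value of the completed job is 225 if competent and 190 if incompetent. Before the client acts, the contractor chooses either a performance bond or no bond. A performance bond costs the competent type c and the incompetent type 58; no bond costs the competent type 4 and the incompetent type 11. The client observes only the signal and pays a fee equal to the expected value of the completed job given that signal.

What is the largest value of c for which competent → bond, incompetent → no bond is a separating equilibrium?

39

Under separation: bond → competent (pays 225); no bond → incompetent (pays 190).
Incompetent: 190 − 11 = 179 ≥ 225 − 58 = 167. Holds regardless of c. ✓
Competent: 225 − c ≥ 190 − 4, so c ≤ 225 − 186 = 39.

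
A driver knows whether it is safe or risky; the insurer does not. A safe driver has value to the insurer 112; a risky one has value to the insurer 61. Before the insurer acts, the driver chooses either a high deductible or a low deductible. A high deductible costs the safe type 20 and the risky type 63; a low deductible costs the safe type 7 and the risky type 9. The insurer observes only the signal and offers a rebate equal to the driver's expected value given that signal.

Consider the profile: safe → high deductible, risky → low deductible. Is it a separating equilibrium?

Yes

Under separation the insurer infers type exactly: high deductible → safe (pays 112), low deductible → risky (pays 61).
Safe: high deductible gives 112 − 20 = 92; low deductible gives 61 − 7 = 54. No deviation. ✓
Risky: low deductible gives 61 − 9 = 52; high deductible gives 112 − 63 = 49. No deviation. ✓
Both incentive constraints hold.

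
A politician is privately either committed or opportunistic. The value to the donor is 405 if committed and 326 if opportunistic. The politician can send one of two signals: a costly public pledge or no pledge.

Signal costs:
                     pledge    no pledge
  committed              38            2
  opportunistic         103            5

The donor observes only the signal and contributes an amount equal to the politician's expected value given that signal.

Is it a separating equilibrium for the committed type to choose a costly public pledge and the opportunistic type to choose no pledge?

If types separate, pledge earns payment 405 and no pledge earns 326.
Committed: pledge gives 405 − 38 = 367; no pledge gives 326 − 2 = 324. No deviation. ✓
Opportunistic: no pledge gives 326 − 5 = 321; pledge gives 405 − 103 = 302. No deviation. ✓
Neither type gains from mimicking the other.

Yes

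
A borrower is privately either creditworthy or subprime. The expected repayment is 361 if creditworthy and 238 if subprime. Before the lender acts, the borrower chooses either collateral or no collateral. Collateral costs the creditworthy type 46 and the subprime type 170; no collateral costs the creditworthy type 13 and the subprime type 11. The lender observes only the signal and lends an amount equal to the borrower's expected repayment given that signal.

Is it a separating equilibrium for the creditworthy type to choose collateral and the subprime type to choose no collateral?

Yes

Under separation the lender infers type exactly: collateral → creditworthy (pays 361), no collateral → subprime (pays 238).
Creditworthy: collateral gives 361 − 46 = 315; no collateral gives 238 − 13 = 225. No deviation. ✓
Subprime: no collateral gives 238 − 11 = 227; collateral gives 361 − 170 = 191. No deviation. ✓
Neither type gains from mimicking the other.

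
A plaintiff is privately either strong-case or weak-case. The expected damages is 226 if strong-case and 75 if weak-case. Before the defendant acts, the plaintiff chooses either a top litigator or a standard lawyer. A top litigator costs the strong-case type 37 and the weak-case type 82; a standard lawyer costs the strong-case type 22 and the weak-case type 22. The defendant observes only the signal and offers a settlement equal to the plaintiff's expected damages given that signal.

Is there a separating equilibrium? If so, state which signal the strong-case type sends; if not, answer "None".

None

Try strong-case → top litigator, weak-case → standard lawyer:
  If types separate, top litigator earns payment 226 and standard lawyer earns 75.
  Strong-case: top litigator gives 226 − 37 = 189; standard lawyer gives 75 − 22 = 53. No deviation. ✓
  Weak-case: standard lawyer gives 75 − 22 = 53; top litigator gives 226 − 82 = 144. Would deviate. ✗
Try strong-case → standard lawyer, weak-case → top litigator:
  If types separate, standard lawyer earns payment 226 and top litigator earns 75.
  Strong-case: standard lawyer gives 226 − 22 = 204; top litigator gives 75 − 37 = 38. No deviation. ✓
  Weak-case: top litigator gives 75 − 82 = -7; standard lawyer gives 226 − 22 = 204. Would deviate. ✗
Neither assignment is incentive-compatible.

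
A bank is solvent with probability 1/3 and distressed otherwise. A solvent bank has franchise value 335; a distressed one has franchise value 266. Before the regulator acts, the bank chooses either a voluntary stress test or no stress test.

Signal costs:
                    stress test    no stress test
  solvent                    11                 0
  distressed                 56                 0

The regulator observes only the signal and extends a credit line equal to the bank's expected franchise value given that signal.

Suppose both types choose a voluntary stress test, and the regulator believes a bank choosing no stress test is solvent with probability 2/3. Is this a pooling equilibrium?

No

At the pooled signal (stress test) the regulator holds the prior 1/3 and pays 1/3·335 + 2/3·266 = 289. Off-path (no stress test) belief 2/3 gives 2/3·335 + 1/3·266 = 312.
Solvent: stress test gives 289 − 11 = 278; no stress test gives 312 − 0 = 312. Deviates. ✗
Distressed: stress test gives 289 − 56 = 233; no stress test gives 312 − 0 = 312. Deviates. ✗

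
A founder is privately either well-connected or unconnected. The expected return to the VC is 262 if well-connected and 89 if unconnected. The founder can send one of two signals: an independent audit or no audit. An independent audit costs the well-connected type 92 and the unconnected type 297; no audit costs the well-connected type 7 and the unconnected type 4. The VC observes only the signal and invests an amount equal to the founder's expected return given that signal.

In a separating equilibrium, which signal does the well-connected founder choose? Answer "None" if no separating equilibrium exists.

audit

Try well-connected → audit, unconnected → no audit:
  Under separation the VC infers type exactly: audit → well-connected (pays 262), no audit → unconnected (pays 89).
  Well-connected: audit gives 262 − 92 = 170; no audit gives 89 − 7 = 82. No deviation. ✓
  Unconnected: no audit gives 89 − 4 = 85; audit gives 262 − 297 = -35. No deviation. ✓
Both hold — the well-connected type sends audit.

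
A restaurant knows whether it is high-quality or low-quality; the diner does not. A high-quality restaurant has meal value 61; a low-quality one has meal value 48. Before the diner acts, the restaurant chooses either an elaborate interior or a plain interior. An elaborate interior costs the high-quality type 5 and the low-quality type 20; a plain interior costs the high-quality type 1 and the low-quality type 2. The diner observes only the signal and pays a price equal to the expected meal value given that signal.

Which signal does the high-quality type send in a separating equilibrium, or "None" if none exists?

Try high-quality → elaborate interior, low-quality → plain interior:
  Under separation the diner infers type exactly: elaborate interior → high-quality (pays 61), plain interior → low-quality (pays 48).
  High-quality: elaborate interior gives 61 − 5 = 56; plain interior gives 48 − 1 = 47. No deviation. ✓
  Low-quality: plain interior gives 48 − 2 = 46; elaborate interior gives 61 − 20 = 41. No deviation. ✓
Both hold — the high-quality type sends elaborate interior.

elaborate interior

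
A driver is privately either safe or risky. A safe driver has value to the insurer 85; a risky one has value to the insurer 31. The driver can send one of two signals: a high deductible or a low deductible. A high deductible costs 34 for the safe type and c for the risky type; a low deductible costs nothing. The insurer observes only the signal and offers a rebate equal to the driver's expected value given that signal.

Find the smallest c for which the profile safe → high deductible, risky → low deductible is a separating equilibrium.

54

Under separation: high deductible → safe (pays 85); low deductible → risky (pays 31).
Safe: 85 − 34 = 51 ≥ 31 − 0 = 31. Holds regardless of c. ✓
Risky: 31 − 0 ≥ 85 − c, so c ≥ 85 − 31 = 54.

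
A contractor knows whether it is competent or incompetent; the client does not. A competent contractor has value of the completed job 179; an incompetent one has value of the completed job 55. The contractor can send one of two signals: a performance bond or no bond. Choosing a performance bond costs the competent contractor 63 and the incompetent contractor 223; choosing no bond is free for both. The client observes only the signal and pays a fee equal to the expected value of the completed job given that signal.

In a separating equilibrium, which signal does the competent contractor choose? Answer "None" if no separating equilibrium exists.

Try competent → bond, incompetent → no bond:
  If types separate, bond earns payment 179 and no bond earns 55.
  Competent: bond gives 179 − 63 = 116; no bond gives 55 − 0 = 55. No deviation. ✓
  Incompetent: no bond gives 55 − 0 = 55; bond gives 179 − 223 = -44. No deviation. ✓
Both hold — the competent type sends bond.

bond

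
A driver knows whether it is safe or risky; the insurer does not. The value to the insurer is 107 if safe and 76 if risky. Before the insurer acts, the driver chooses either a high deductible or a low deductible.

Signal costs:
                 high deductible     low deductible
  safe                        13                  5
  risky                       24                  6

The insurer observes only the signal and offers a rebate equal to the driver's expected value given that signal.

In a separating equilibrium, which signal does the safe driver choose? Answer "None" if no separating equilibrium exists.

None

Try safe → high deductible, risky → low deductible:
  Under separation the insurer infers type exactly: high deductible → safe (pays 107), low deductible → risky (pays 76).
  Safe: high deductible gives 107 − 13 = 94; low deductible gives 76 − 5 = 71. No deviation. ✓
  Risky: low deductible gives 76 − 6 = 70; high deductible gives 107 − 24 = 83. Would deviate. ✗
Try safe → low deductible, risky → high deductible:
  Under separation the insurer infers type exactly: low deductible → safe (pays 107), high deductible → risky (pays 76).
  Safe: low deductible gives 107 − 5 = 102; high deductible gives 76 − 13 = 63. No deviation. ✓
  Risky: high deductible gives 76 − 24 = 52; low deductible gives 107 − 6 = 101. Would deviate. ✗
Neither assignment is incentive-compatible.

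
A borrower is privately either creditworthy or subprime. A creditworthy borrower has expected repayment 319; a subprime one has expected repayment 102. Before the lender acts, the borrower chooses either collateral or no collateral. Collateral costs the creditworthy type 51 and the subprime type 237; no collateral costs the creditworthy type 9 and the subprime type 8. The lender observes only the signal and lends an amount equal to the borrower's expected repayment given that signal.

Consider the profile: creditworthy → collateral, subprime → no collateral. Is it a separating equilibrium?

Yes

Under separation the lender infers type exactly: collateral → creditworthy (pays 319), no collateral → subprime (pays 102).
Creditworthy: collateral gives 319 − 51 = 268; no collateral gives 102 − 9 = 93. No deviation. ✓
Subprime: no collateral gives 102 − 8 = 94; collateral gives 319 − 237 = 82. No deviation. ✓
Neither type gains from mimicking the other.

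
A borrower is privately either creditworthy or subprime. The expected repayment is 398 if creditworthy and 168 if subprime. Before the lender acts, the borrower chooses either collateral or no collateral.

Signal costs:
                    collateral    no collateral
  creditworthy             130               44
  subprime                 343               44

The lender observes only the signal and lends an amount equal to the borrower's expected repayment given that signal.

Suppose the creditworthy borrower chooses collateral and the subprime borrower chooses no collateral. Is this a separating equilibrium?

Yes

If types separate, collateral earns payment 398 and no collateral earns 168.
Creditworthy: collateral gives 398 − 130 = 268; no collateral gives 168 − 44 = 124. No deviation. ✓
Subprime: no collateral gives 168 − 44 = 124; collateral gives 398 − 343 = 55. No deviation. ✓
Neither type gains from mimicking the other.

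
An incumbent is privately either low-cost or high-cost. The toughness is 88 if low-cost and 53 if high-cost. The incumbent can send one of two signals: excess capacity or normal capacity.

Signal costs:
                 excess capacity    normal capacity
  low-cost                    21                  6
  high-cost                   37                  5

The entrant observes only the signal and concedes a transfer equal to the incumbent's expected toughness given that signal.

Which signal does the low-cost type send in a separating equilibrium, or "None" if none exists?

None

Try low-cost → excess capacity, high-cost → normal capacity:
  If types separate, excess capacity earns payment 88 and normal capacity earns 53.
  Low-cost: excess capacity gives 88 − 21 = 67; normal capacity gives 53 − 6 = 47. No deviation. ✓
  High-cost: normal capacity gives 53 − 5 = 48; excess capacity gives 88 − 37 = 51. Would deviate. ✗
Try low-cost → normal capacity, high-cost → excess capacity:
  If types separate, normal capacity earns payment 88 and excess capacity earns 53.
  Low-cost: normal capacity gives 88 − 6 = 82; excess capacity gives 53 − 21 = 32. No deviation. ✓
  High-cost: excess capacity gives 53 − 37 = 16; normal capacity gives 88 − 5 = 83. Would deviate. ✗
Neither assignment is incentive-compatible.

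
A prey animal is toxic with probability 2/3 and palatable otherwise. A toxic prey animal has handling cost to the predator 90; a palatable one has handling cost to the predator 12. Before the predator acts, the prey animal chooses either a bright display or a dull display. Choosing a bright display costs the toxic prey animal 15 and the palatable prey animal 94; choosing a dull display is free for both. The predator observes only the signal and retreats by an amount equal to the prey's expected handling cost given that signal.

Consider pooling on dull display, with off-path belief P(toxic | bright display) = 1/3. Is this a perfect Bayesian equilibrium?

Yes

At the pooled signal (dull display) the predator holds the prior 2/3 and pays 2/3·90 + 1/3·12 = 64. Off-path (bright display) belief 1/3 gives 1/3·90 + 2/3·12 = 38.
Toxic: dull display gives 64 − 0 = 64; bright display gives 38 − 15 = 23. Stays. ✓
Palatable: dull display gives 64 − 0 = 64; bright display gives 38 − 94 = -56. Stays. ✓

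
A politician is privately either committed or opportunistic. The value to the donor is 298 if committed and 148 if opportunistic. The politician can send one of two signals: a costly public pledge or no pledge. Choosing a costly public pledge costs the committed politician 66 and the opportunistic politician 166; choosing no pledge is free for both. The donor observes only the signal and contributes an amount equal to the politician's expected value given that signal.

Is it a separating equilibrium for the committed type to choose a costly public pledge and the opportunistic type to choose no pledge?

If types separate, pledge earns payment 298 and no pledge earns 148.
Committed: pledge gives 298 − 66 = 232; no pledge gives 148 − 0 = 148. No deviation. ✓
Opportunistic: no pledge gives 148 − 0 = 148; pledge gives 298 − 166 = 132. No deviation. ✓
Neither type gains from mimicking the other.

Yes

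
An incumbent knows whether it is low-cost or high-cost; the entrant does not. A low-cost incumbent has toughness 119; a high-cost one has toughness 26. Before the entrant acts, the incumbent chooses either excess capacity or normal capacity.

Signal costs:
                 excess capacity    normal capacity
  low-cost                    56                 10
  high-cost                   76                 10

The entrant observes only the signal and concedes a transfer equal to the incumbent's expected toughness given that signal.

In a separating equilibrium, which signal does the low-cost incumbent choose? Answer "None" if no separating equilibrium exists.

None

Try low-cost → excess capacity, high-cost → normal capacity:
  Under separation the entrant infers type exactly: excess capacity → low-cost (pays 119), normal capacity → high-cost (pays 26).
  Low-cost: excess capacity gives 119 − 56 = 63; normal capacity gives 26 − 10 = 16. No deviation. ✓
  High-cost: normal capacity gives 26 − 10 = 16; excess capacity gives 119 − 76 = 43. Would deviate. ✗
Try low-cost → normal capacity, high-cost → excess capacity:
  Under separation the entrant infers type exactly: normal capacity → low-cost (pays 119), excess capacity → high-cost (pays 26).
  Low-cost: normal capacity gives 119 − 10 = 109; excess capacity gives 26 − 56 = -30. No deviation. ✓
  High-cost: excess capacity gives 26 − 76 = -50; normal capacity gives 119 − 10 = 109. Would deviate. ✗
Neither assignment is incentive-compatible.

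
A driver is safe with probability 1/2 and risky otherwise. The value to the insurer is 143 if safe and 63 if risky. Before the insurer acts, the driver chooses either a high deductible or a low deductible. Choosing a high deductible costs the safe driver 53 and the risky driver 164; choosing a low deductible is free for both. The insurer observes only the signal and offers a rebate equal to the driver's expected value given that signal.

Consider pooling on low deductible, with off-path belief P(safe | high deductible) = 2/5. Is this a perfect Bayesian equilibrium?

Yes

At the pooled signal (low deductible) the insurer holds the prior 1/2 and pays 1/2·143 + 1/2·63 = 103. Off-path (high deductible) belief 2/5 gives 2/5·143 + 3/5·63 = 95.
Safe: low deductible gives 103 − 0 = 103; high deductible gives 95 − 53 = 42. Stays. ✓
Risky: low deductible gives 103 − 0 = 103; high deductible gives 95 − 164 = -69. Stays. ✓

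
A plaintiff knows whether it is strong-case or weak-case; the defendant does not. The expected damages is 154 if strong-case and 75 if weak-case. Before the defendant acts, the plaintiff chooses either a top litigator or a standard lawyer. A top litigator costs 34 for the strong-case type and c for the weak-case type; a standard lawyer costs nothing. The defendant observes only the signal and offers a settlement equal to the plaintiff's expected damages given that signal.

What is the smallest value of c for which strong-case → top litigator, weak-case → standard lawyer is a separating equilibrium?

Under separation: top litigator → strong-case (pays 154); standard lawyer → weak-case (pays 75).
Strong-case: 154 − 34 = 120 ≥ 75 − 0 = 75. Holds regardless of c. ✓
Weak-case: 75 − 0 ≥ 154 − c, so c ≥ 154 − 75 = 79.

79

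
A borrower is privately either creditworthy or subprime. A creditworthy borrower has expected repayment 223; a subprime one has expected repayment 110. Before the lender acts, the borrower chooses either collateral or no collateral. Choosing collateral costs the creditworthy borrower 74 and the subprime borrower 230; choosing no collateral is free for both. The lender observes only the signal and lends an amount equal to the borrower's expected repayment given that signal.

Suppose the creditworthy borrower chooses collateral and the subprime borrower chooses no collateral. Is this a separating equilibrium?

If types separate, collateral earns payment 223 and no collateral earns 110.
Creditworthy: collateral gives 223 − 74 = 149; no collateral gives 110 − 0 = 110. No deviation. ✓
Subprime: no collateral gives 110 − 0 = 110; collateral gives 223 − 230 = -7. No deviation. ✓
Neither type gains from mimicking the other.

Yes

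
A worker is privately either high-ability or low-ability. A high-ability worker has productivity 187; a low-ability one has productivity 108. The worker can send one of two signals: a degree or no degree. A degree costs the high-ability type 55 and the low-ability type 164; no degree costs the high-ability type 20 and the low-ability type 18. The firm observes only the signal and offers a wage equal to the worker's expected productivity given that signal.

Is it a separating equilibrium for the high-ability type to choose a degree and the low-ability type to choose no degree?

Yes

Under separation the firm infers type exactly: degree → high-ability (pays 187), no degree → low-ability (pays 108).
High-ability: degree gives 187 − 55 = 132; no degree gives 108 − 20 = 88. No deviation. ✓
Low-ability: no degree gives 108 − 18 = 90; degree gives 187 − 164 = 23. No deviation. ✓
Both incentive constraints hold.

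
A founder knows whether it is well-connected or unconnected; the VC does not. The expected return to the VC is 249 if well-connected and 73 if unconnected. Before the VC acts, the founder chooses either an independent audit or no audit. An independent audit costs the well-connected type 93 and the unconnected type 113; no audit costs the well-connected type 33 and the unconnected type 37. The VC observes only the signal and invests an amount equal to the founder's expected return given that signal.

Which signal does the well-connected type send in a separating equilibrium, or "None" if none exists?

None

Try well-connected → audit, unconnected → no audit:
  Under separation the VC infers type exactly: audit → well-connected (pays 249), no audit → unconnected (pays 73).
  Well-connected: audit gives 249 − 93 = 156; no audit gives 73 − 33 = 40. No deviation. ✓
  Unconnected: no audit gives 73 − 37 = 36; audit gives 249 − 113 = 136. Would deviate. ✗
Try well-connected → no audit, unconnected → audit:
  Under separation the VC infers type exactly: no audit → well-connected (pays 249), audit → unconnected (pays 73).
  Well-connected: no audit gives 249 − 33 = 216; audit gives 73 − 93 = -20. No deviation. ✓
  Unconnected: audit gives 73 − 113 = -40; no audit gives 249 − 37 = 212. Would deviate. ✗
Neither assignment is incentive-compatible.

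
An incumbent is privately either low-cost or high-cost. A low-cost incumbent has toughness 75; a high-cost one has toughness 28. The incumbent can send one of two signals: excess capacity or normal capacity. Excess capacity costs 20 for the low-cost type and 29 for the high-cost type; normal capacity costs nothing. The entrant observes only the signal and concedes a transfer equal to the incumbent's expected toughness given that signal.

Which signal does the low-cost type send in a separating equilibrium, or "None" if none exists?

Try low-cost → excess capacity, high-cost → normal capacity:
  Under separation the entrant infers type exactly: excess capacity → low-cost (pays 75), normal capacity → high-cost (pays 28).
  Low-cost: excess capacity gives 75 − 20 = 55; normal capacity gives 28 − 0 = 28. No deviation. ✓
  High-cost: normal capacity gives 28 − 0 = 28; excess capacity gives 75 − 29 = 46. Would deviate. ✗
Try low-cost → normal capacity, high-cost → excess capacity:
  Under separation the entrant infers type exactly: normal capacity → low-cost (pays 75), excess capacity → high-cost (pays 28).
  Low-cost: normal capacity gives 75 − 0 = 75; excess capacity gives 28 − 20 = 8. No deviation. ✓
  High-cost: excess capacity gives 28 − 29 = -1; normal capacity gives 75 − 0 = 75. Would deviate. ✗
Neither assignment is incentive-compatible.

None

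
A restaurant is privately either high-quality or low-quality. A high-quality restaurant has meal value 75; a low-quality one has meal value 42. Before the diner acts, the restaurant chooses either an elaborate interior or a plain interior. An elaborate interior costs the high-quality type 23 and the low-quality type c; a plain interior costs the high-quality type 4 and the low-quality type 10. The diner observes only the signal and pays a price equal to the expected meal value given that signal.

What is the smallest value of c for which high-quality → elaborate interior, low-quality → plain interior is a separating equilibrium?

Under separation: elaborate interior → high-quality (pays 75); plain interior → low-quality (pays 42).
High-quality: 75 − 23 = 52 ≥ 42 − 4 = 38. Holds regardless of c. ✓
Low-quality: 42 − 10 ≥ 75 − c, so c ≥ 75 − 32 = 43.

43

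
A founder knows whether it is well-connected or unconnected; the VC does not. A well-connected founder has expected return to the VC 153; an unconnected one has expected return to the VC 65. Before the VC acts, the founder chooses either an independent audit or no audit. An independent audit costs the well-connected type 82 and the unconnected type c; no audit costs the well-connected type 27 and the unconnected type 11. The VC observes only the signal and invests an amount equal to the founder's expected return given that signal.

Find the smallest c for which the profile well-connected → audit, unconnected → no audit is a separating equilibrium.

Under separation: audit → well-connected (pays 153); no audit → unconnected (pays 65).
Well-connected: 153 − 82 = 71 ≥ 65 − 27 = 38. Holds regardless of c. ✓
Unconnected: 65 − 11 ≥ 153 − c, so c ≥ 153 − 54 = 99.

99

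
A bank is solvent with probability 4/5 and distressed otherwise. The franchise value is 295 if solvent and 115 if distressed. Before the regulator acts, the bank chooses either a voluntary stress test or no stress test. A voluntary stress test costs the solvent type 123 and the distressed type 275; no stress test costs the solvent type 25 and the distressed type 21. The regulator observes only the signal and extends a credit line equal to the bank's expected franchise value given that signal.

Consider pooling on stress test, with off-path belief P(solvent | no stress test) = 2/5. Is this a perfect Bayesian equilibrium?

No

At the pooled signal (stress test) the regulator holds the prior 4/5 and pays 4/5·295 + 1/5·115 = 259. Off-path (no stress test) belief 2/5 gives 2/5·295 + 3/5·115 = 187.
Solvent: stress test gives 259 − 123 = 136; no stress test gives 187 − 25 = 162. Deviates. ✗
Distressed: stress test gives 259 − 275 = -16; no stress test gives 187 − 21 = 166. Deviates. ✗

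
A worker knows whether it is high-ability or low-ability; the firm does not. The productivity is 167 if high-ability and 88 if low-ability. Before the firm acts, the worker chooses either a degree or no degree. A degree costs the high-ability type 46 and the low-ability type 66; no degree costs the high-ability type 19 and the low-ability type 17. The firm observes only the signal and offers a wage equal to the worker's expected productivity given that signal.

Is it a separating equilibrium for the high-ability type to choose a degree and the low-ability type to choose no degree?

No

If types separate, degree earns payment 167 and no degree earns 88.
High-ability: degree gives 167 − 46 = 121; no degree gives 88 − 19 = 69. No deviation. ✓
Low-ability: no degree gives 88 − 17 = 71; degree gives 167 − 66 = 101. Would deviate. ✗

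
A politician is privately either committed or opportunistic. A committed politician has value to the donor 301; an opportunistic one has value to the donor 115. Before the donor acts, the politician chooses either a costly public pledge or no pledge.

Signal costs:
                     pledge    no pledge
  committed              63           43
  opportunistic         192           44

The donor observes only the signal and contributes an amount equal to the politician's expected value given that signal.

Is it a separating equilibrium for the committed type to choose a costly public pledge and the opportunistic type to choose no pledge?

No

If types separate, pledge earns payment 301 and no pledge earns 115.
Committed: pledge gives 301 − 63 = 238; no pledge gives 115 − 43 = 72. No deviation. ✓
Opportunistic: no pledge gives 115 − 44 = 71; pledge gives 301 − 192 = 109. Would deviate. ✗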